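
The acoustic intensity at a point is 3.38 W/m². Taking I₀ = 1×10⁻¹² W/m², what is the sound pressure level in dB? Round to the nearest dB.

125 dB

I/I₀ = 3.38/10⁻¹² = 3.38×10^12, and L = 10·log₁₀(I/I₀).
L = 10·(0.5289 + 12) = 125.29 dB.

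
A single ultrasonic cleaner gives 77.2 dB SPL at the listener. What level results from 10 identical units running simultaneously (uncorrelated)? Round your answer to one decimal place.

87.2 dB SPL

With 10 equal, uncorrelated contributions the intensity is 10× that of one unit, giving a rise of 10·log₁₀ 10.
L_total = 77.2 + 10·log₁₀(10) = 77.2 + 10.000 = 87.20 dB SPL.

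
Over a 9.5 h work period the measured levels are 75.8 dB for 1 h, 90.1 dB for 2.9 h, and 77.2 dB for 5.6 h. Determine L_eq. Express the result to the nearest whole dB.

85 dB

L_eq = 10·log₁₀[(1/T)·Σ tᵢ·10^(Lᵢ/10)] with T = 9.5 h.
Σ tᵢ·10^(Lᵢ/10) = 1·10^(75.8/10) + 2.9·10^(90.1/10) + 5.6·10^(77.2/10) = 3.299e+09.
L_eq = 10·log₁₀(3.299e+09/9.5) = 85.41 dB.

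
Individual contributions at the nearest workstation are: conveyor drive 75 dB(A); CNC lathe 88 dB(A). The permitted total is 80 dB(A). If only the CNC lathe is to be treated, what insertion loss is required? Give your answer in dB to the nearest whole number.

Fixed contribution from the other source: Σ 10^(L/10) = 10^(75/10) = 3.162e+07 (75.00 dB(A)).
To meet 80 dB(A) overall, the treated CNC lathe may contribute at most 10^(80/10) − 3.162e+07 = 6.838e+07, i.e. 78.35 dB(A).
Required insertion loss = 88 − 78.35 = 9.65 dB.

10 dB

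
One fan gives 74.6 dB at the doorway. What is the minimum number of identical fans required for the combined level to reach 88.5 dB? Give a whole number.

25

N identical sources give L₁ + 10·log₁₀ N, so require 10·log₁₀ N ≥ 88.5 − 74.6 = 13.9 dB.
N ≥ 10^(13.9/10) = 24.547, so N = 25.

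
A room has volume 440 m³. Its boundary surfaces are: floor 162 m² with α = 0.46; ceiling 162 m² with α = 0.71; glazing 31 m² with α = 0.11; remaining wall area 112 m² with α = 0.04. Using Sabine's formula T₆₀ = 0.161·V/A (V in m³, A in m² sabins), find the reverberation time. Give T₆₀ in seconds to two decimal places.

0.36 s

Summing Sᵢαᵢ: 162·0.46 + 162·0.71 + 31·0.11 + 112·0.04 = 197.43 m².
T₆₀ = 0.161·V/A = 0.161·440/197.43 = 0.359 s.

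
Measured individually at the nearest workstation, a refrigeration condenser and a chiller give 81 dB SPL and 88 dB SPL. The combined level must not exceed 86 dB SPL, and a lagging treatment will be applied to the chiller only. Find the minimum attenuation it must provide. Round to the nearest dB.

4 dB

Everything except the chiller sums to 10^(81/10) = 1.259e+08 in linear terms, 81.00 dB SPL.
The limit corresponds to 10^(86/10) = 3.981e+08; subtracting the fixed part leaves 2.722e+08 for the chiller, i.e. 84.35 dB SPL.
Required insertion loss = 88 − 84.35 = 3.65 dB.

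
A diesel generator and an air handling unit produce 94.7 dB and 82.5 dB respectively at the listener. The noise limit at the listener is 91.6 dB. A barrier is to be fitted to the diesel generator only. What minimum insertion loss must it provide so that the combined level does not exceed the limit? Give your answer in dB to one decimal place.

3.7 dB

Fixed contribution from the other source: Σ 10^(L/10) = 10^(82.5/10) = 1.778e+08 (82.50 dB).
The limit corresponds to 10^(91.6/10) = 1.445e+09; subtracting the fixed part leaves 1.268e+09 for the diesel generator, i.e. 91.03 dB.
So the diesel generator must be reduced from 94.7 to 91.03 dB: IL = 3.67 dB.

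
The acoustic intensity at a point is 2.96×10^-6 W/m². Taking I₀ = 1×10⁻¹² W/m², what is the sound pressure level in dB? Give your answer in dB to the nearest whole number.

L = 10·log₁₀(I/I₀) = 10·log₁₀(2.96×10^-6/10⁻¹²) = 10·log₁₀(2.96×10^6).
L = 10·(0.4713 + 6) = 64.71 dB.

65 dB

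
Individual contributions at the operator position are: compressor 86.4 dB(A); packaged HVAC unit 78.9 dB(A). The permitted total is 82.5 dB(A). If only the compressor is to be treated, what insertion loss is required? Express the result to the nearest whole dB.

6 dB

Fixed contribution from the other source: Σ 10^(L/10) = 10^(78.9/10) = 7.762e+07 (78.90 dB(A)).
The limit corresponds to 10^(82.5/10) = 1.778e+08; subtracting the fixed part leaves 1.002e+08 for the compressor, i.e. 80.01 dB(A).
So the compressor must be reduced from 86.4 to 80.01 dB(A): IL = 6.39 dB.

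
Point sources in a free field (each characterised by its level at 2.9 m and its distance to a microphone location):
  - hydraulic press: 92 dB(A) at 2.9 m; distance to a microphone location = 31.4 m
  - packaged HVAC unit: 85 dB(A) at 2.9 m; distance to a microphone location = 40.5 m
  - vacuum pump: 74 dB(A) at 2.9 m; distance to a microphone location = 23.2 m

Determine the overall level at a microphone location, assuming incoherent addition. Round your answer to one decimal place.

Apply inverse-square spreading to bring every level to the receiver, then sum 10^(L/10).
hydraulic press: 92 − 20·log₁₀(31.4/2.9) = 92 − 20.69 = 71.31 dB(A).
packaged HVAC unit: 85 − 20·log₁₀(40.5/2.9) = 85 − 22.90 = 62.10 dB(A).
vacuum pump: 74 − 20·log₁₀(23.2/2.9) = 74 − 18.06 = 55.94 dB(A).
Σ 10^(L/10) = 1.553e+07 → L_total = 10·log₁₀(1.553e+07) = 71.91 dB(A).

71.9 dB(A)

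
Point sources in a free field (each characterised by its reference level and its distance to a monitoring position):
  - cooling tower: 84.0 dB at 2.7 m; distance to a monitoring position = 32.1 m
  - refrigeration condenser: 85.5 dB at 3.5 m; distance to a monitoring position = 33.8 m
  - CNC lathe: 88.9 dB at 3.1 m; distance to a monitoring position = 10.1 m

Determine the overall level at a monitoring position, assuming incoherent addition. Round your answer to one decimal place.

79.0 dB

First find each source's level at the receiver (point-source: −20·log₁₀(r/r_ref)), then combine on an intensity basis.
cooling tower: 84.0 − 20·log₁₀(32.1/2.7) = 84.0 − 21.50 = 62.50 dB.
refrigeration condenser: 85.5 − 20·log₁₀(33.8/3.5) = 85.5 − 19.70 = 65.80 dB.
CNC lathe: 88.9 − 20·log₁₀(10.1/3.1) = 88.9 − 10.26 = 78.64 dB.
Σ 10^(L/10) = 7.871e+07 → L_total = 10·log₁₀(7.871e+07) = 78.96 dB.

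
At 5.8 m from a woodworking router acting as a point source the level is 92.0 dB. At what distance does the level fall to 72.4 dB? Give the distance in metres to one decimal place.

The 19.6 dB drop corresponds to a distance ratio of 10^(19.6/20) for a point source.
r₂ = 5.8·10^((92.0−72.4)/20) = 5.8·10^(19.6/20) = 55.39 m.

55.4 m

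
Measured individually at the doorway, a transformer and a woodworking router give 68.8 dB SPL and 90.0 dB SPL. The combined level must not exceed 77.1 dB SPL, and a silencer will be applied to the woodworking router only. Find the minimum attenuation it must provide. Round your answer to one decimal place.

13.6 dB

The untreated sources together contribute 10^(68.8/10) = 7.586e+06, i.e. 68.80 dB SPL.
The limit corresponds to 10^(77.1/10) = 5.129e+07; subtracting the fixed part leaves 4.370e+07 for the woodworking router, i.e. 76.40 dB SPL.
Required insertion loss = 90.0 − 76.40 = 13.60 dB.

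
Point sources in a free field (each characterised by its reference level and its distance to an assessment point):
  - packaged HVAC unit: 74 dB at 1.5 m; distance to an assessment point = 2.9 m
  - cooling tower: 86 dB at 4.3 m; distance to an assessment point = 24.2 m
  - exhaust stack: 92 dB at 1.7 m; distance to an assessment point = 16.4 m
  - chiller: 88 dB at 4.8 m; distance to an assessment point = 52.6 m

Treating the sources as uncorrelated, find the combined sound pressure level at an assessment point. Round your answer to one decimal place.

76.2 dB

Propagate each source to the receiver with L = L_ref − 20·log₁₀(r/r_ref), then add intensities.
packaged HVAC unit: 74 − 20·log₁₀(2.9/1.5) = 74 − 5.73 = 68.27 dB.
cooling tower: 86 − 20·log₁₀(24.2/4.3) = 86 − 15.01 = 70.99 dB.
exhaust stack: 92 − 20·log₁₀(16.4/1.7) = 92 − 19.69 = 72.31 dB.
chiller: 88 − 20·log₁₀(52.6/4.8) = 88 − 20.79 = 67.21 dB.
Σ 10^(L/10) = 4.157e+07 → L_total = 10·log₁₀(4.157e+07) = 76.19 dB.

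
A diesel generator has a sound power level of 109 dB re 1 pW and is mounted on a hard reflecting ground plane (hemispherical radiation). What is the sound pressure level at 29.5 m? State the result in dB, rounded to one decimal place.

L_p = L_w − 10·log₁₀(2π·r²) with r = 29.5 m.
2π·r² = 5468 m², 10·log₁₀ of that is 37.378 dB.
L_p = 109 − 37.378 = 71.62 dB.

71.6 dB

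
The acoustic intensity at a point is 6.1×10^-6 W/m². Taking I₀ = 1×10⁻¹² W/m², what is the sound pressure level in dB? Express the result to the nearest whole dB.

I/I₀ = 6.1×10^-6/10⁻¹² = 6.1×10^6, and L = 10·log₁₀(I/I₀).
L = 10·(0.7853 + 6) = 67.85 dB.

68 dB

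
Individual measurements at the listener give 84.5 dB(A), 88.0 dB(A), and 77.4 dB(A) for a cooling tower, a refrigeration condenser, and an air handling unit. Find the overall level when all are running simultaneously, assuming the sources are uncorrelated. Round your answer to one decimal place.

89.9 dB(A)

For uncorrelated sources the intensities add, so convert each level to linear form, sum, and take 10·log₁₀ of the total.
Σ 10^(L/10) = 10^(84.5/10) + 10^(88.0/10) + 10^(77.4/10) = 9.677e+08.
L_total = 10·log₁₀(9.677e+08) = 89.86 dB(A).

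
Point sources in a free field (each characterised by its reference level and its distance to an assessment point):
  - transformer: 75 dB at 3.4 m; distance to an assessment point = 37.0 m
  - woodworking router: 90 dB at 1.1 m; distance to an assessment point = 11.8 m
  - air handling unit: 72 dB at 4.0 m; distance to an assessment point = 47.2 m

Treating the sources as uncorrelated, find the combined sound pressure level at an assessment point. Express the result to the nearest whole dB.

First find each source's level at the receiver (point-source: −20·log₁₀(r/r_ref)), then combine on an intensity basis.
transformer: 75 − 20·log₁₀(37.0/3.4) = 75 − 20.73 = 54.27 dB.
woodworking router: 90 − 20·log₁₀(11.8/1.1) = 90 − 20.61 = 69.39 dB.
air handling unit: 72 − 20·log₁₀(47.2/4.0) = 72 − 21.44 = 50.56 dB.
Σ 10^(L/10) = 9.071e+06 → L_total = 10·log₁₀(9.071e+06) = 69.58 dB.

70 dB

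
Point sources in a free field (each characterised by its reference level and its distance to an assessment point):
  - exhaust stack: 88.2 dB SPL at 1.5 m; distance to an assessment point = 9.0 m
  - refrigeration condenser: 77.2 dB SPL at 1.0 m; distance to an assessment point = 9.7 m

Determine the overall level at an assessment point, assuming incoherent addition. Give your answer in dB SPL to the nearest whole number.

73 dB SPL

Propagate each source to the receiver with L = L_ref − 20·log₁₀(r/r_ref), then add intensities.
exhaust stack: 88.2 − 20·log₁₀(9.0/1.5) = 88.2 − 15.56 = 72.64 dB SPL.
refrigeration condenser: 77.2 − 20·log₁₀(9.7/1.0) = 77.2 − 19.74 = 57.46 dB SPL.
Σ 10^(L/10) = 1.891e+07 → L_total = 10·log₁₀(1.891e+07) = 72.77 dB SPL.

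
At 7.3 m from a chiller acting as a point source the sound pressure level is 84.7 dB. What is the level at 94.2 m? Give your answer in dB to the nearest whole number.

62 dB

Spherical spreading from a point source gives a 20·log₁₀(r₂/r₁) drop.
L₂ = 84.7 − 20·log₁₀(94.2/7.3) = 84.7 − 22.215 = 62.49 dB.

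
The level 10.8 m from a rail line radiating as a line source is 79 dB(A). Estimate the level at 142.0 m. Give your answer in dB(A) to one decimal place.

Cylindrical spreading from a line source gives a 10·log₁₀(r₂/r₁) drop.
L₂ = 79 − 10·log₁₀(142.0/10.8) = 79 − 11.189 = 67.81 dB(A).

67.8 dB(A)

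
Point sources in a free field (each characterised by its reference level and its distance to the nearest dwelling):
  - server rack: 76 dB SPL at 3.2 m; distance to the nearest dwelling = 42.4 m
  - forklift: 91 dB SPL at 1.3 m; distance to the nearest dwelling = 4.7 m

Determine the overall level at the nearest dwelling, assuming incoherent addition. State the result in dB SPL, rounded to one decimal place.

Propagate each source to the receiver with L = L_ref − 20·log₁₀(r/r_ref), then add intensities.
server rack: 76 − 20·log₁₀(42.4/3.2) = 76 − 22.44 = 53.56 dB SPL.
forklift: 91 − 20·log₁₀(4.7/1.3) = 91 − 11.16 = 79.84 dB SPL.
Σ 10^(L/10) = 9.654e+07 → L_total = 10·log₁₀(9.654e+07) = 79.85 dB SPL.

79.8 dB SPL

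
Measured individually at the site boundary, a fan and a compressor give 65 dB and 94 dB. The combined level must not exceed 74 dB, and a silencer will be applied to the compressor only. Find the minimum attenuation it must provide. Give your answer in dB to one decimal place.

20.6 dB

Fixed contribution from the other source: Σ 10^(L/10) = 10^(65/10) = 3.162e+06 (65.00 dB).
To meet 74 dB overall, the treated compressor may contribute at most 10^(74/10) − 3.162e+06 = 2.196e+07, i.e. 73.42 dB.
Required insertion loss = 94 − 73.42 = 20.58 dB.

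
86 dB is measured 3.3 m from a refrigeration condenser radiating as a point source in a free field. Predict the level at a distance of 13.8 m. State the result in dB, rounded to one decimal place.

73.6 dB

Point-source attenuation: ΔL = 20·log₁₀(r₂/r₁) = 20·log₁₀(13.8/3.3) = 12.427 dB.
L₂ = 86 − 20·log₁₀(13.8/3.3) = 86 − 12.427 = 73.57 dB.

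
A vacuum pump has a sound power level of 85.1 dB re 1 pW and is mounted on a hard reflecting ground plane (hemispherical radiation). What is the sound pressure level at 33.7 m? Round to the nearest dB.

Free-field hemispherical radiation: L_p = L_w − 10·log₁₀(2π·r²), r = 33.7 m.
2π·r² = 7136 m², 10·log₁₀ of that is 38.534 dB.
L_p = 85.1 − 38.534 = 46.57 dB.

47 dB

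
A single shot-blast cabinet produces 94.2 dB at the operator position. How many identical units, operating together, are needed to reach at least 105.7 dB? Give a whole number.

15

Need L₁ + 10·log₁₀ N ≥ 105.7, i.e. log₁₀ N ≥ 1.15.
N ≥ 10^(11.5/10) = 14.125, so N = 15.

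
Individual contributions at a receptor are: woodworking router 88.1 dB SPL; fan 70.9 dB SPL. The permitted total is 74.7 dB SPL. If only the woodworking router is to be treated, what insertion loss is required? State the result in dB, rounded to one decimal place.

Everything except the woodworking router sums to 10^(70.9/10) = 1.230e+07 in linear terms, 70.90 dB SPL.
The limit corresponds to 10^(74.7/10) = 2.951e+07; subtracting the fixed part leaves 1.721e+07 for the woodworking router, i.e. 72.36 dB SPL.
So the woodworking router must be reduced from 88.1 to 72.36 dB SPL: IL = 15.74 dB.

15.7 dB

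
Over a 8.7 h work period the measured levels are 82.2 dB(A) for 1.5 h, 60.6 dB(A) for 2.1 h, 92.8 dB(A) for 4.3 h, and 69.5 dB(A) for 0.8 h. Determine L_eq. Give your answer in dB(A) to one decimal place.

89.9 dB(A)

Weight each interval's intensity by its duration and average over T = 8.7 h:
Σ tᵢ·10^(Lᵢ/10) = 1.5·10^(82.2/10) + 2.1·10^(60.6/10) + 4.3·10^(92.8/10) + 0.8·10^(69.5/10) = 8.452e+09.
L_eq = 10·log₁₀(8.452e+09/8.7) = 89.87 dB(A).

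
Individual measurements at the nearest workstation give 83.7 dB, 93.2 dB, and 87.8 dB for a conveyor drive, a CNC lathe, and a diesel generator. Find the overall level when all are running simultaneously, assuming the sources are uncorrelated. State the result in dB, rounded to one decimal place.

Incoherent sources combine by intensity addition: L_total = 10·log₁₀(Σ 10^(L_i/10)).
Σ 10^(L/10) = 10^(83.7/10) + 10^(93.2/10) + 10^(87.8/10) = 2.926e+09.
L_total = 10·log₁₀(2.926e+09) = 94.66 dB.

94.7 dB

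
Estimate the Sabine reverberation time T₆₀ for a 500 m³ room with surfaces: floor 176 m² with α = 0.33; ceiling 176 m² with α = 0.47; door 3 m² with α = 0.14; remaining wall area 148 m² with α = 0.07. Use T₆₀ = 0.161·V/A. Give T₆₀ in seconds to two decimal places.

0.53 s

Total absorption A = 176·0.33 + 176·0.47 + 3·0.14 + 148·0.07 = 151.58 m² sabins.
T₆₀ = 0.161 × 500 / 151.58 = 0.531 s.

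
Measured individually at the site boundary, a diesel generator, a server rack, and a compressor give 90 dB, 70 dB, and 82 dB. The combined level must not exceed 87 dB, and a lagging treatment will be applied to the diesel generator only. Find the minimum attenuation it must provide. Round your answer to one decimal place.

4.8 dB

The untreated sources together contribute 10^(70/10) + 10^(82/10) = 1.685e+08, i.e. 82.27 dB.
The limit corresponds to 10^(87/10) = 5.012e+08; subtracting the fixed part leaves 3.327e+08 for the diesel generator, i.e. 85.22 dB.
Required insertion loss = 90 − 85.22 = 4.78 dB.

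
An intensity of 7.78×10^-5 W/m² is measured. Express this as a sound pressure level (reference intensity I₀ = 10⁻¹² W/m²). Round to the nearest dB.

L = 10·log₁₀(I/I₀) = 10·log₁₀(7.78×10^-5/10⁻¹²) = 10·log₁₀(7.78×10^7).
L = 10·(0.8910 + 7) = 78.91 dB.

79 dB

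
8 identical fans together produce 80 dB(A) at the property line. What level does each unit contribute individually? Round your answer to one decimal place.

71.0 dB(A)

8 equal contributions raise the level by 10·log₁₀ 8 = 9.031 dB, so each unit alone gives 80 − 9.031.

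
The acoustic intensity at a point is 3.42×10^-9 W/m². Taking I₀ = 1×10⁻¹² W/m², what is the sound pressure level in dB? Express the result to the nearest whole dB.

35 dB

Dividing by I₀ shifts the exponent by 12: I/I₀ = 3.42×10^3.
L = 10·(0.5340 + 3) = 35.34 dB.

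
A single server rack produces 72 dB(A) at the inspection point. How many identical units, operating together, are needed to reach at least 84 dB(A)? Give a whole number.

The shortfall is 84 − 72 = 12.0 dB, and N units add 10·log₁₀ N, so need 10·log₁₀ N ≥ 12.0.
N ≥ 10^(12.0/10) = 15.849, so N = 16.

16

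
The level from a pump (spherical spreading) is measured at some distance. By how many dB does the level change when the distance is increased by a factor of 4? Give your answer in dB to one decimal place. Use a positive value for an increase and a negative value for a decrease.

Point-source spreading: ΔL = −20·log₁₀(r₂/r₁).
ΔL = −20·log₁₀(4) = -12.04 dB.

-12.0 dB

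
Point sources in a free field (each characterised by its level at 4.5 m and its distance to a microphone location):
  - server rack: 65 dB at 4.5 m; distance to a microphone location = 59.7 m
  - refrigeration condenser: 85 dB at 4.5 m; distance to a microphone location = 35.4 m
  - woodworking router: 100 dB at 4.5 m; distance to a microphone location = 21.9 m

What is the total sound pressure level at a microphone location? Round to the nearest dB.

86 dB

Apply inverse-square spreading to bring every level to the receiver, then sum 10^(L/10).
server rack: 65 − 20·log₁₀(59.7/4.5) = 65 − 22.46 = 42.54 dB.
refrigeration condenser: 85 − 20·log₁₀(35.4/4.5) = 85 − 17.92 = 67.08 dB.
woodworking router: 100 − 20·log₁₀(21.9/4.5) = 100 − 13.74 = 86.26 dB.
Σ 10^(L/10) = 4.273e+08 → L_total = 10·log₁₀(4.273e+08) = 86.31 dB.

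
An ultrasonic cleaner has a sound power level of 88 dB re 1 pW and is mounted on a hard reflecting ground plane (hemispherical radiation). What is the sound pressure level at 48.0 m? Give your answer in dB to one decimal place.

The power spreads over a hemisphere of area 2π·r², so L_p = L_w − 10·log₁₀(2π·r²).
2π·r² = 1.448e+04 m², 10·log₁₀ of that is 41.607 dB.
L_p = 88 − 41.607 = 46.39 dB.

46.4 dB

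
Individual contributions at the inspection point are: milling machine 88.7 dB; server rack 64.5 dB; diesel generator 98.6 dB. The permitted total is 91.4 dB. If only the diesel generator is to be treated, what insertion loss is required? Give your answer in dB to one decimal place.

Everything except the diesel generator sums to 10^(88.7/10) + 10^(64.5/10) = 7.441e+08 in linear terms, 88.72 dB.
The limit corresponds to 10^(91.4/10) = 1.380e+09; subtracting the fixed part leaves 6.363e+08 for the diesel generator, i.e. 88.04 dB.
So the diesel generator must be reduced from 98.6 to 88.04 dB: IL = 10.56 dB.

10.6 dB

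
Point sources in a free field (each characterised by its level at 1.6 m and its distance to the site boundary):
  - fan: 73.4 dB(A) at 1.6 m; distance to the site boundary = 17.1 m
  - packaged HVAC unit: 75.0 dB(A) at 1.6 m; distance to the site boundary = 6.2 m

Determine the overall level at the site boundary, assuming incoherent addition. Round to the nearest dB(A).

64 dB(A)

Apply inverse-square spreading to bring every level to the receiver, then sum 10^(L/10).
fan: 73.4 − 20·log₁₀(17.1/1.6) = 73.4 − 20.58 = 52.82 dB(A).
packaged HVAC unit: 75.0 − 20·log₁₀(6.2/1.6) = 75.0 − 11.77 = 63.23 dB(A).
Σ 10^(L/10) = 2.298e+06 → L_total = 10·log₁₀(2.298e+06) = 63.61 dB(A).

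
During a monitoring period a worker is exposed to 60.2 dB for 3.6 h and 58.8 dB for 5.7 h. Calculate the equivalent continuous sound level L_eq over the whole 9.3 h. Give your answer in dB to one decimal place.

Weight each interval's intensity by its duration and average over T = 9.3 h:
Σ tᵢ·10^(Lᵢ/10) = 3.6·10^(60.2/10) + 5.7·10^(58.8/10) = 8.094e+06.
L_eq = 10·log₁₀(8.094e+06/9.3) = 59.40 dB.

59.4 dB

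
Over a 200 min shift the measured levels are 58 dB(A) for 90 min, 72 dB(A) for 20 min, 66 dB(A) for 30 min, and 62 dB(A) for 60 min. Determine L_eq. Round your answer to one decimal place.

L_eq = 10·log₁₀[(1/T)·Σ tᵢ·10^(Lᵢ/10)] with T = 200 min.
Σ tᵢ·10^(Lᵢ/10) = 90·10^(58/10) + 20·10^(72/10) + 30·10^(66/10) + 60·10^(62/10) = 5.883e+08.
L_eq = 10·log₁₀(5.883e+08/200) = 64.69 dB(A).

64.7 dB(A)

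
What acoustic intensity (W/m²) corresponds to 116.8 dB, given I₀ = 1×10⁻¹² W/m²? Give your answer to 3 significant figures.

L = 10·log₁₀(I/I₀) ⇒ I = I₀·10^(L/10) = 10⁻¹² × 10^11.68.

0.479 W/m²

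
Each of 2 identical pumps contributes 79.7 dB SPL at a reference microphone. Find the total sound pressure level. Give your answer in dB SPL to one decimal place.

N identical incoherent sources raise the level by 10·log₁₀ N.
L_total = 79.7 + 10·log₁₀(2) = 79.7 + 3.010 = 82.71 dB SPL.

82.7 dB SPL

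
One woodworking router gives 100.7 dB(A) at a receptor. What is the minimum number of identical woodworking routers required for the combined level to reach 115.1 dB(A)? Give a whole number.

Need L₁ + 10·log₁₀ N ≥ 115.1, i.e. log₁₀ N ≥ 1.44.
N ≥ 10^(14.4/10) = 27.542, so N = 28.

28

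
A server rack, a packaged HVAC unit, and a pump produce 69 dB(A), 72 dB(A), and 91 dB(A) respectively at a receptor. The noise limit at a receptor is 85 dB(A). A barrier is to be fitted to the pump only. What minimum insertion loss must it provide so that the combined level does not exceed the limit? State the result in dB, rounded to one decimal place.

Everything except the pump sums to 10^(69/10) + 10^(72/10) = 2.379e+07 in linear terms, 73.76 dB(A).
To meet 85 dB(A) overall, the treated pump may contribute at most 10^(85/10) − 2.379e+07 = 2.924e+08, i.e. 84.66 dB(A).
So the pump must be reduced from 91 to 84.66 dB(A): IL = 6.34 dB.

6.3 dB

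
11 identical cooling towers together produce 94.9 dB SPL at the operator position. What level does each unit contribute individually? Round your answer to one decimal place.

84.5 dB SPL

For N identical incoherent sources L_total = L₁ + 10·log₁₀ N, so L₁ = 94.9 − 10·log₁₀(11) = 94.9 − 10.414.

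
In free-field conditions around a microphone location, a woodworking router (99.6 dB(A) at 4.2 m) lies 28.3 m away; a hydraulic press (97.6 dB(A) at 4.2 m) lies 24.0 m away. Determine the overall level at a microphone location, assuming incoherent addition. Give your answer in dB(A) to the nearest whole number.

Propagate each source to the receiver with L = L_ref − 20·log₁₀(r/r_ref), then add intensities.
woodworking router: 99.6 − 20·log₁₀(28.3/4.2) = 99.6 − 16.57 = 83.03 dB(A).
hydraulic press: 97.6 − 20·log₁₀(24.0/4.2) = 97.6 − 15.14 = 82.46 dB(A).
Σ 10^(L/10) = 3.771e+08 → L_total = 10·log₁₀(3.771e+08) = 85.76 dB(A).

86 dB(A)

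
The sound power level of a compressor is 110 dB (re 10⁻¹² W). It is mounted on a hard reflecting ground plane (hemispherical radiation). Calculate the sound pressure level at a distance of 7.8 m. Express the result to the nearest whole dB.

L_p = L_w − 10·log₁₀(2π·r²) with r = 7.8 m.
2π·r² = 382.3 m², 10·log₁₀ of that is 25.824 dB.
L_p = 110 − 25.824 = 84.18 dB.

84 dB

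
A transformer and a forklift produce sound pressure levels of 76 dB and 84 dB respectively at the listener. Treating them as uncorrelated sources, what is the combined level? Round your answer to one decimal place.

84.6 dB

Incoherent sources combine by intensity addition: L_total = 10·log₁₀(Σ 10^(L_i/10)).
Σ 10^(L/10) = 10^(76/10) + 10^(84/10) = 2.910e+08.
L_total = 10·log₁₀(2.910e+08) = 84.64 dB.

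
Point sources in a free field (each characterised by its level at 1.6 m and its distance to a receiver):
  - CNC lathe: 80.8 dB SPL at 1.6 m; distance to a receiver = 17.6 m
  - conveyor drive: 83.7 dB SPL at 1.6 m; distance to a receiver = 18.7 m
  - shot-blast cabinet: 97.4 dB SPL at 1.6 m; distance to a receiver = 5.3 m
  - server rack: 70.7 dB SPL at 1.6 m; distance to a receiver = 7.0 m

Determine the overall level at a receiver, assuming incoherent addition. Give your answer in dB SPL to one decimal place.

Propagate each source to the receiver with L = L_ref − 20·log₁₀(r/r_ref), then add intensities.
CNC lathe: 80.8 − 20·log₁₀(17.6/1.6) = 80.8 − 20.83 = 59.97 dB SPL.
conveyor drive: 83.7 − 20·log₁₀(18.7/1.6) = 83.7 − 21.35 = 62.35 dB SPL.
shot-blast cabinet: 97.4 − 20·log₁₀(5.3/1.6) = 97.4 − 10.40 = 87.00 dB SPL.
server rack: 70.7 − 20·log₁₀(7.0/1.6) = 70.7 − 12.82 = 57.88 dB SPL.
Σ 10^(L/10) = 5.042e+08 → L_total = 10·log₁₀(5.042e+08) = 87.03 dB SPL.

87.0 dB SPL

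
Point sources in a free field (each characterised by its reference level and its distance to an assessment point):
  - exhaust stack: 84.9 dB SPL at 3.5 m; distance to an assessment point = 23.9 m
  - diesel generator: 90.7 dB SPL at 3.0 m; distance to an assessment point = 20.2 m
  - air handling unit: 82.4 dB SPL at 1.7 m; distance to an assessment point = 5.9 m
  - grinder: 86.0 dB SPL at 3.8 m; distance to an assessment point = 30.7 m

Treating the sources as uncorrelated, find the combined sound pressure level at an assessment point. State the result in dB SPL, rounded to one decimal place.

77.2 dB SPL

Apply inverse-square spreading to bring every level to the receiver, then sum 10^(L/10).
exhaust stack: 84.9 − 20·log₁₀(23.9/3.5) = 84.9 − 16.69 = 68.21 dB SPL.
diesel generator: 90.7 − 20·log₁₀(20.2/3.0) = 90.7 − 16.56 = 74.14 dB SPL.
air handling unit: 82.4 − 20·log₁₀(5.9/1.7) = 82.4 − 10.81 = 71.59 dB SPL.
grinder: 86.0 − 20·log₁₀(30.7/3.8) = 86.0 − 18.15 = 67.85 dB SPL.
Σ 10^(L/10) = 5.307e+07 → L_total = 10·log₁₀(5.307e+07) = 77.25 dB SPL.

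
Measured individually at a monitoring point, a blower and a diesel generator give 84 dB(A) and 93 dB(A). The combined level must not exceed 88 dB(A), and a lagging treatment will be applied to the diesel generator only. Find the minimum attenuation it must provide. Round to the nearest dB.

7 dB

The untreated sources together contribute 10^(84/10) = 2.512e+08, i.e. 84.00 dB(A).
The limit corresponds to 10^(88/10) = 6.310e+08; subtracting the fixed part leaves 3.798e+08 for the diesel generator, i.e. 85.80 dB(A).
So the diesel generator must be reduced from 93 to 85.80 dB(A): IL = 7.20 dB.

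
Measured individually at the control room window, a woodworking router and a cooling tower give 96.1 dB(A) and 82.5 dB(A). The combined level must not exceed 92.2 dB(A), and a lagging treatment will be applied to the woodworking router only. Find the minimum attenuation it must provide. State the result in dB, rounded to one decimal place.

Fixed contribution from the other source: Σ 10^(L/10) = 10^(82.5/10) = 1.778e+08 (82.50 dB(A)).
To meet 92.2 dB(A) overall, the treated woodworking router may contribute at most 10^(92.2/10) − 1.778e+08 = 1.482e+09, i.e. 91.71 dB(A).
So the woodworking router must be reduced from 96.1 to 91.71 dB(A): IL = 4.39 dB.

4.4 dB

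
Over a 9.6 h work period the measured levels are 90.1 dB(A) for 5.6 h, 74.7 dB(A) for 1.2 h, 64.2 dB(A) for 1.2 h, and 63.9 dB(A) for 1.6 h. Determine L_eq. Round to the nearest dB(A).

88 dB(A)

Weight each interval's intensity by its duration and average over T = 9.6 h:
Σ tᵢ·10^(Lᵢ/10) = 5.6·10^(90.1/10) + 1.2·10^(74.7/10) + 1.2·10^(64.2/10) + 1.6·10^(63.9/10) = 5.773e+09.
L_eq = 10·log₁₀(5.773e+09/9.6) = 87.79 dB(A).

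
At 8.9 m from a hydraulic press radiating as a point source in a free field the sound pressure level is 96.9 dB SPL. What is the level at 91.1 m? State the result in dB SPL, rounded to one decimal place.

For a point source, L₂ = L₁ − 20·log₁₀(r₂/r₁).
L₂ = 96.9 − 20·log₁₀(91.1/8.9) = 96.9 − 20.203 = 76.70 dB SPL.

76.7 dB SPL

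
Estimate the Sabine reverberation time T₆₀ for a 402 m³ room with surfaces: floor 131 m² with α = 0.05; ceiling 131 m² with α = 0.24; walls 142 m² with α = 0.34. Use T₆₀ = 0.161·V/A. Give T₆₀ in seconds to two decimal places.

A = Σ Sᵢαᵢ = 131·0.05 + 131·0.24 + 142·0.34 = 86.27 m².
T₆₀ = 0.161·V/A = 0.161·402/86.27 = 0.750 s.

0.75 s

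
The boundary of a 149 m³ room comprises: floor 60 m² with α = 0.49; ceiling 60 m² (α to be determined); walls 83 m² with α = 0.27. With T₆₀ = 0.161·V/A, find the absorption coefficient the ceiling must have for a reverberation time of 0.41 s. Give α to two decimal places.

0.11

A = 0.161·V/T₆₀ = 0.161·149/0.41 = 58.51 m² sabins.
Absorption from the other surfaces = 60·0.49 + 83·0.27 = 51.81 m², so the ceiling must supply 6.70 m² over 60 m².
α = 6.70/60 = 0.112.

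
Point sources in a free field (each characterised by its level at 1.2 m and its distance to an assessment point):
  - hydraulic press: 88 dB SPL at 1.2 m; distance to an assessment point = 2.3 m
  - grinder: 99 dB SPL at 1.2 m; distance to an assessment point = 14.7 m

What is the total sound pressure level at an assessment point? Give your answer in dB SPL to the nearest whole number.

84 dB SPL

Apply inverse-square spreading to bring every level to the receiver, then sum 10^(L/10).
hydraulic press: 88 − 20·log₁₀(2.3/1.2) = 88 − 5.65 = 82.35 dB SPL.
grinder: 99 − 20·log₁₀(14.7/1.2) = 99 − 21.76 = 77.24 dB SPL.
Σ 10^(L/10) = 2.247e+08 → L_total = 10·log₁₀(2.247e+08) = 83.52 dB SPL.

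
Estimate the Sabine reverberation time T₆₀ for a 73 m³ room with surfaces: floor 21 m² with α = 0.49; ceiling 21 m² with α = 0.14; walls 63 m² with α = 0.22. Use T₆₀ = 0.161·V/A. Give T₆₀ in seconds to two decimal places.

A = Σ Sᵢαᵢ = 21·0.49 + 21·0.14 + 63·0.22 = 27.09 m².
T₆₀ = 0.161·V/A = 0.161·73/27.09 = 0.434 s.

0.43 s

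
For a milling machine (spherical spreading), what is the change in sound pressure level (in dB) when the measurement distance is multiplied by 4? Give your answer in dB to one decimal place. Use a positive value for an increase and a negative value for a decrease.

-12.0 dB

A point source loses 6 dB per doubling of distance; generally ΔL = −20·log₁₀(r₂/r₁).
ΔL = −20·log₁₀(4) = -12.04 dB.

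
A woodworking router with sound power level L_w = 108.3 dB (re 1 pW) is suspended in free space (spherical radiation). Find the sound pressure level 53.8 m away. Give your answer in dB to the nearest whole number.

Free-field spherical radiation: L_p = L_w − 10·log₁₀(4π·r²), r = 53.8 m.
4π·r² = 3.637e+04 m², 10·log₁₀ of that is 45.608 dB.
L_p = 108.3 − 45.608 = 62.69 dB.

63 dB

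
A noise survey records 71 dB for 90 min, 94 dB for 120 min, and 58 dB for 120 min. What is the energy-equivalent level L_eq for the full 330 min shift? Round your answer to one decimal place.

89.6 dB

L_eq = 10·log₁₀[(1/T)·Σ tᵢ·10^(Lᵢ/10)] with T = 330 min.
Σ tᵢ·10^(Lᵢ/10) = 90·10^(71/10) + 120·10^(94/10) + 120·10^(58/10) = 3.026e+11.
L_eq = 10·log₁₀(3.026e+11/330) = 89.62 dB.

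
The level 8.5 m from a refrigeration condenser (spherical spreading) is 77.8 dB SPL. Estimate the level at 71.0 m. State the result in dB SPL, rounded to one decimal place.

59.4 dB SPL

Point-source attenuation: ΔL = 20·log₁₀(r₂/r₁) = 20·log₁₀(71.0/8.5) = 18.437 dB.
L₂ = 77.8 − 20·log₁₀(71.0/8.5) = 77.8 − 18.437 = 59.36 dB SPL.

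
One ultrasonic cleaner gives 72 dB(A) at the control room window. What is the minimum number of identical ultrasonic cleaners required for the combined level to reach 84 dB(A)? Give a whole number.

Need L₁ + 10·log₁₀ N ≥ 84, i.e. log₁₀ N ≥ 1.20.
N ≥ 10^(12.0/10) = 15.849, so N = 16.

16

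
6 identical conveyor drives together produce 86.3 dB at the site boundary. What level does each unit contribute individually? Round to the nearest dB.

79 dB

Dividing the total intensity by 6 lowers the level by 10·log₁₀ 6 = 7.782 dB: L₁ = 86.3 − 7.782.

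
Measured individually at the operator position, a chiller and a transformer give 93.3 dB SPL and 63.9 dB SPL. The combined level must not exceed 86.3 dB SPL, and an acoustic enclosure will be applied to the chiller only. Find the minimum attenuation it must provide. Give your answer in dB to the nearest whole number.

Everything except the chiller sums to 10^(63.9/10) = 2.455e+06 in linear terms, 63.90 dB SPL.
The limit corresponds to 10^(86.3/10) = 4.266e+08; subtracting the fixed part leaves 4.241e+08 for the chiller, i.e. 86.27 dB SPL.
Required insertion loss = 93.3 − 86.27 = 7.03 dB.

7 dB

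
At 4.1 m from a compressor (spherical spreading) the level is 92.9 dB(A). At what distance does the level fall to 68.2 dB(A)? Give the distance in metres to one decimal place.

For a point source L₁ − L₂ = 20·log₁₀(r₂/r₁), so r₂ = r₁·10^((L₁−L₂)/20).
r₂ = 4.1·10^((92.9−68.2)/20) = 4.1·10^(24.7/20) = 70.43 m.

70.4 m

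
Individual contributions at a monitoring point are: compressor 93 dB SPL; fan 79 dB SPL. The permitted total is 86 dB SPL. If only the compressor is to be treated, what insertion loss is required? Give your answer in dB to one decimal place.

Fixed contribution from the other source: Σ 10^(L/10) = 10^(79/10) = 7.943e+07 (79.00 dB SPL).
The limit corresponds to 10^(86/10) = 3.981e+08; subtracting the fixed part leaves 3.187e+08 for the compressor, i.e. 85.03 dB SPL.
So the compressor must be reduced from 93 to 85.03 dB SPL: IL = 7.97 dB.

8.0 dB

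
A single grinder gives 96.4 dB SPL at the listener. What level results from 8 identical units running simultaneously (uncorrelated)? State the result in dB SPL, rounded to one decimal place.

105.4 dB SPL

L_total = L₁ + 10·log₁₀ N for N identical incoherent sources.
L_total = 96.4 + 10·log₁₀(8) = 96.4 + 9.031 = 105.43 dB SPL.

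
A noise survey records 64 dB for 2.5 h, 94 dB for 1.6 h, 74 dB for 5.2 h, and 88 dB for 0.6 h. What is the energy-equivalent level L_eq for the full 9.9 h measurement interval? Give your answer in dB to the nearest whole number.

87 dB

The energy average is taken in the linear domain: L_eq = 10·log₁₀[(Σ tᵢ·10^(Lᵢ/10))/T], T = 9.9 h.
Σ tᵢ·10^(Lᵢ/10) = 2.5·10^(64/10) + 1.6·10^(94/10) + 5.2·10^(74/10) + 0.6·10^(88/10) = 4.534e+09.
L_eq = 10·log₁₀(4.534e+09/9.9) = 86.61 dB.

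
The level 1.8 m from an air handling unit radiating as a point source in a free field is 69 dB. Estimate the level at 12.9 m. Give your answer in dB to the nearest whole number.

Spherical spreading from a point source gives a 20·log₁₀(r₂/r₁) drop.
L₂ = 69 − 20·log₁₀(12.9/1.8) = 69 − 17.106 = 51.89 dB.

52 dB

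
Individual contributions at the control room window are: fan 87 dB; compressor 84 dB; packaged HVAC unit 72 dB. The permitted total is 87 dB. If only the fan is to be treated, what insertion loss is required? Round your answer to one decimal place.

The untreated sources together contribute 10^(84/10) + 10^(72/10) = 2.670e+08, i.e. 84.27 dB.
To meet 87 dB overall, the treated fan may contribute at most 10^(87/10) − 2.670e+08 = 2.341e+08, i.e. 83.69 dB.
So the fan must be reduced from 87 to 83.69 dB: IL = 3.31 dB.

3.3 dB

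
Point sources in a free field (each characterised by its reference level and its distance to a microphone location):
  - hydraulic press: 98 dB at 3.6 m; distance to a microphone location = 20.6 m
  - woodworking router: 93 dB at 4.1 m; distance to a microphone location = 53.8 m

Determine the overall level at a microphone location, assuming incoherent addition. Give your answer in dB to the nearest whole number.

83 dB

Apply inverse-square spreading to bring every level to the receiver, then sum 10^(L/10).
hydraulic press: 98 − 20·log₁₀(20.6/3.6) = 98 − 15.15 = 82.85 dB.
woodworking router: 93 − 20·log₁₀(53.8/4.1) = 93 − 22.36 = 70.64 dB.
Σ 10^(L/10) = 2.043e+08 → L_total = 10·log₁₀(2.043e+08) = 83.10 dB.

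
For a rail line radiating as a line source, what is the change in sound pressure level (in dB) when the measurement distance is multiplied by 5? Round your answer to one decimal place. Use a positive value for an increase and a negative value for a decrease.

Line-source spreading: ΔL = −10·log₁₀(r₂/r₁).
ΔL = −10·log₁₀(5) = -6.99 dB.

-7.0 dB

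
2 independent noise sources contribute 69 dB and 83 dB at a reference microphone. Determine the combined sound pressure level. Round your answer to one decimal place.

For uncorrelated sources the intensities add, so convert each level to linear form, sum, and take 10·log₁₀ of the total.
Σ 10^(L/10) = 10^(69/10) + 10^(83/10) = 2.075e+08.
L_total = 10·log₁₀(2.075e+08) = 83.17 dB.

83.2 dB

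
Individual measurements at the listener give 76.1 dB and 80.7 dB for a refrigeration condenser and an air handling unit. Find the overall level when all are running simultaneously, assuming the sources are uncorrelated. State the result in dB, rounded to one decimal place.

For uncorrelated sources the intensities add, so convert each level to linear form, sum, and take 10·log₁₀ of the total.
Σ 10^(L/10) = 10^(76.1/10) + 10^(80.7/10) = 1.582e+08.
L_total = 10·log₁₀(1.582e+08) = 81.99 dB.

82.0 dB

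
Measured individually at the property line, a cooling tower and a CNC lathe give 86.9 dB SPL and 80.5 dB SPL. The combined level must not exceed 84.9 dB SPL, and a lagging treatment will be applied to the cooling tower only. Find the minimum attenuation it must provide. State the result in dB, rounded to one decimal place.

Fixed contribution from the other source: Σ 10^(L/10) = 10^(80.5/10) = 1.122e+08 (80.50 dB SPL).
To meet 84.9 dB SPL overall, the treated cooling tower may contribute at most 10^(84.9/10) − 1.122e+08 = 1.968e+08, i.e. 82.94 dB SPL.
Required insertion loss = 86.9 − 82.94 = 3.96 dB.

4.0 dB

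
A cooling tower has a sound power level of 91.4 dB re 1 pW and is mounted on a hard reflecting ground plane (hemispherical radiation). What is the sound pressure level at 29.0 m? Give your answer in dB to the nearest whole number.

54 dB

Free-field hemispherical radiation: L_p = L_w − 10·log₁₀(2π·r²), r = 29.0 m.
2π·r² = 5284 m², 10·log₁₀ of that is 37.230 dB.
L_p = 91.4 − 37.230 = 54.17 dB.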